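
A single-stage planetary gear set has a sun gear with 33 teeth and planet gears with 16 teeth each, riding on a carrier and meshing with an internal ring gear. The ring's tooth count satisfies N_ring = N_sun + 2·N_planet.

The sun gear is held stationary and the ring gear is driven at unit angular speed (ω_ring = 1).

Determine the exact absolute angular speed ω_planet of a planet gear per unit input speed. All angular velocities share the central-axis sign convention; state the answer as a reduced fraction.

65/32

N_ring = 33 + 2·16 = 65
33(ω_s−ω_c) = −65(ω_r−ω_c),  ω_s=0, ω_r=1
33(0−ω_c) = −65(1−ω_c)  ⇒  98ω_c = 65  ⇒  ω_c = 65/98
sun–planet: 33·(0−65/98) = −16·(ω_p−ω_c)  ⇒  ω_p−ω_c = −(33/16)·(-65/98) = 2145/1568
ω_p = 65/98 + 2145/1568 = 65/32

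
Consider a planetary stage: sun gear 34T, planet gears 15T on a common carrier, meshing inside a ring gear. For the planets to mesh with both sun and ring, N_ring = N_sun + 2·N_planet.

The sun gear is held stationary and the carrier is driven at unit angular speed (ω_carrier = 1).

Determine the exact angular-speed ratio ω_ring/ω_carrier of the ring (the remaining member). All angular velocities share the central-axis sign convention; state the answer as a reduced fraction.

49/32

N_ring = 34 + 2·15 = 64
34(ω_s−ω_c) = −64(ω_r−ω_c),  ω_s=0, ω_c=1
ω_r = 1 − (34/64)(0−1) = 49/32
ω_r/ω_c = 49/32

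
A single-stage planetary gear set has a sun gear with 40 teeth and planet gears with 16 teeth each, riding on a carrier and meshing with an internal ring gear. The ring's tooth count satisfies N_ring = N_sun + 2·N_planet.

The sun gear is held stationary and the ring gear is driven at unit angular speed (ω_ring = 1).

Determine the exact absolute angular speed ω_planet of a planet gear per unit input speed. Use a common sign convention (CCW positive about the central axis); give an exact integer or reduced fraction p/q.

9/4

N_ring = 40 + 2·16 = 72
40(ω_s−ω_c) = −72(ω_r−ω_c),  ω_s=0, ω_r=1
40(0−ω_c) = −72(1−ω_c)  ⇒  112ω_c = 72  ⇒  ω_c = 9/14
sun–planet: 40·(0−9/14) = −16·(ω_p−ω_c)  ⇒  ω_p−ω_c = −(40/16)·(-9/14) = 45/28
ω_p = 9/14 + 45/28 = 9/4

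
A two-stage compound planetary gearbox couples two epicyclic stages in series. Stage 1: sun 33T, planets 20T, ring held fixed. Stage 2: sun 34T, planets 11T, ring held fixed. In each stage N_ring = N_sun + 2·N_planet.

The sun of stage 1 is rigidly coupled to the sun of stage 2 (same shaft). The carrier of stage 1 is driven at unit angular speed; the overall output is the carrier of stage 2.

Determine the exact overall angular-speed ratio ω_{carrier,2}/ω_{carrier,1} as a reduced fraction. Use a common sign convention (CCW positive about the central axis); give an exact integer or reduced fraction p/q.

1802/1485

Stage 1: N_ring = 33 + 2·20 = 73
Stage 1: 33(ω_s−ω_c) = −73(ω_r−ω_c),  ω_r=0, ω_c=1
Stage 1: ω_s = 1 − (73/33)(0−1) = 106/33
  ⇒ ω_s¹/ω_c¹ = 106/33
Stage 2: N_ring = 34 + 2·11 = 56
Stage 2: 34(ω_s−ω_c) = −56(ω_r−ω_c),  ω_r=0, ω_s=1
Stage 2: 34(1−ω_c) = −56(0−ω_c)  ⇒  90ω_c = 34  ⇒  ω_c = 17/45
  ⇒ ω_c²/ω_s² = 17/45
Coupling ω_s² = ω_s¹ ⇒ overall = 106/33 × 17/45 = 1802/1485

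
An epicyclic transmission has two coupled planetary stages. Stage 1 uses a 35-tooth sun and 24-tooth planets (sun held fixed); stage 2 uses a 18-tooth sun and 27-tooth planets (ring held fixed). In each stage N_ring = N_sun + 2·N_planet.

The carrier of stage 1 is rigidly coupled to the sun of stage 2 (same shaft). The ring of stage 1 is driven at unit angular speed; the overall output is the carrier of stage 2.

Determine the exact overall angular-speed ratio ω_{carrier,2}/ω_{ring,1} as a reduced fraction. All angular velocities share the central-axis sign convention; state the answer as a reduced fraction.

83/590

Stage 1: N_ring = 35 + 2·24 = 83
Stage 1: 35(ω_s−ω_c) = −83(ω_r−ω_c),  ω_s=0, ω_r=1
Stage 1: 35(0−ω_c) = −83(1−ω_c)  ⇒  118ω_c = 83  ⇒  ω_c = 83/118
  ⇒ ω_c¹/ω_r¹ = 83/118
Stage 2: N_ring = 18 + 2·27 = 72
Stage 2: 18(ω_s−ω_c) = −72(ω_r−ω_c),  ω_r=0, ω_s=1
Stage 2: 18(1−ω_c) = −72(0−ω_c)  ⇒  90ω_c = 18  ⇒  ω_c = 1/5
  ⇒ ω_c²/ω_s² = 1/5
Coupling ω_s² = ω_c¹ ⇒ overall = 83/118 × 1/5 = 83/590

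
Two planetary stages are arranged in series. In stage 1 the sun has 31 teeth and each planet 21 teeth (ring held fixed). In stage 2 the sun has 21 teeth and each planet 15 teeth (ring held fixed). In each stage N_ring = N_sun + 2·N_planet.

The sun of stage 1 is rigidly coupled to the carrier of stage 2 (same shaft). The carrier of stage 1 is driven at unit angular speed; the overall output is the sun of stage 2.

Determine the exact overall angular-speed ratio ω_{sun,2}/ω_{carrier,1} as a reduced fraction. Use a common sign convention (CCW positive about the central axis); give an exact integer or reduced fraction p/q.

2496/217

Stage 1: N_ring = 31 + 2·21 = 73
Stage 1: 31(ω_s−ω_c) = −73(ω_r−ω_c),  ω_r=0, ω_c=1
Stage 1: ω_s = 1 − (73/31)(0−1) = 104/31
  ⇒ ω_s¹/ω_c¹ = 104/31
Stage 2: N_ring = 21 + 2·15 = 51
Stage 2: 21(ω_s−ω_c) = −51(ω_r−ω_c),  ω_r=0, ω_c=1
Stage 2: ω_s = 1 − (51/21)(0−1) = 24/7
  ⇒ ω_s²/ω_c² = 24/7
Coupling ω_c² = ω_s¹ ⇒ overall = 104/31 × 24/7 = 2496/217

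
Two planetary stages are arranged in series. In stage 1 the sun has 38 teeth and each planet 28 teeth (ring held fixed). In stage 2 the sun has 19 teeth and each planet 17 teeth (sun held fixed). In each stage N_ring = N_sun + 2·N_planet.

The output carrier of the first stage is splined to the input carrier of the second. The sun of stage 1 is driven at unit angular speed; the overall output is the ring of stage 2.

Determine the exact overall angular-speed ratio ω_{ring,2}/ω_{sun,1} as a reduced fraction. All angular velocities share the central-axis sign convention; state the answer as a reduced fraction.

Stage 1: N_ring = 38 + 2·28 = 94
Stage 1: 38(ω_s−ω_c) = −94(ω_r−ω_c),  ω_r=0, ω_s=1
Stage 1: 38(1−ω_c) = −94(0−ω_c)  ⇒  132ω_c = 38  ⇒  ω_c = 19/66
  ⇒ ω_c¹/ω_s¹ = 19/66
Stage 2: N_ring = 19 + 2·17 = 53
Stage 2: 19(ω_s−ω_c) = −53(ω_r−ω_c),  ω_s=0, ω_c=1
Stage 2: ω_r = 1 − (19/53)(0−1) = 72/53
  ⇒ ω_r²/ω_c² = 72/53
Coupling ω_c² = ω_c¹ ⇒ overall = 19/66 × 72/53 = 228/583

228/583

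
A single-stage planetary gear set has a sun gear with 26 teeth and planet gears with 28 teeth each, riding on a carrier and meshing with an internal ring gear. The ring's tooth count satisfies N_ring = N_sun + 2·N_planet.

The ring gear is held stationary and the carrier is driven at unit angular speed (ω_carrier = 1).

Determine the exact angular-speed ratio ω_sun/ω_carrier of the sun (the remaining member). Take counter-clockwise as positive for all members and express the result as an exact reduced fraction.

N_ring = 26 + 2·28 = 82
26(ω_s−ω_c) = −82(ω_r−ω_c),  ω_r=0, ω_c=1
ω_s = 1 − (82/26)(0−1) = 54/13
ω_s/ω_c = 54/13

54/13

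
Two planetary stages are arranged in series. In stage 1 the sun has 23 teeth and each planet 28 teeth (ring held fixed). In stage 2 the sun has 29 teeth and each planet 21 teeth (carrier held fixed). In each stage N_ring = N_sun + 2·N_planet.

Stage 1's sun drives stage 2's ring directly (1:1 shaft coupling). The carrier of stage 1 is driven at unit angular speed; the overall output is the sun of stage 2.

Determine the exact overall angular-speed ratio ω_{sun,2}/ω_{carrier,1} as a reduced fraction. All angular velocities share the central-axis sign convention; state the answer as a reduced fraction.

-7242/667

Stage 1: N_ring = 23 + 2·28 = 79
Stage 1: 23(ω_s−ω_c) = −79(ω_r−ω_c),  ω_r=0, ω_c=1
Stage 1: ω_s = 1 − (79/23)(0−1) = 102/23
  ⇒ ω_s¹/ω_c¹ = 102/23
Stage 2: N_ring = 29 + 2·21 = 71
Stage 2: 29(ω_s−ω_c) = −71(ω_r−ω_c),  ω_c=0, ω_r=1
Stage 2: ω_s = 0 − (71/29)(1−0) = -71/29
  ⇒ ω_s²/ω_r² = -71/29
Coupling ω_r² = ω_s¹ ⇒ overall = 102/23 × -71/29 = -7242/667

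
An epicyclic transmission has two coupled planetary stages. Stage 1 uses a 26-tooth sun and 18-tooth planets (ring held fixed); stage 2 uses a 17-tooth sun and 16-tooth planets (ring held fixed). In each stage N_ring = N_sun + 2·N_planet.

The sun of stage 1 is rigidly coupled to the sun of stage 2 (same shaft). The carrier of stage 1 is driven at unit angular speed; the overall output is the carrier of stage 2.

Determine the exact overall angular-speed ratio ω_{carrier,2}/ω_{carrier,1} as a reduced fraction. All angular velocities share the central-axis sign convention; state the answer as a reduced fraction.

34/39

Stage 1: N_ring = 26 + 2·18 = 62
Stage 1: 26(ω_s−ω_c) = −62(ω_r−ω_c),  ω_r=0, ω_c=1
Stage 1: ω_s = 1 − (62/26)(0−1) = 44/13
  ⇒ ω_s¹/ω_c¹ = 44/13
Stage 2: N_ring = 17 + 2·16 = 49
Stage 2: 17(ω_s−ω_c) = −49(ω_r−ω_c),  ω_r=0, ω_s=1
Stage 2: 17(1−ω_c) = −49(0−ω_c)  ⇒  66ω_c = 17  ⇒  ω_c = 17/66
  ⇒ ω_c²/ω_s² = 17/66
Coupling ω_s² = ω_s¹ ⇒ overall = 44/13 × 17/66 = 34/39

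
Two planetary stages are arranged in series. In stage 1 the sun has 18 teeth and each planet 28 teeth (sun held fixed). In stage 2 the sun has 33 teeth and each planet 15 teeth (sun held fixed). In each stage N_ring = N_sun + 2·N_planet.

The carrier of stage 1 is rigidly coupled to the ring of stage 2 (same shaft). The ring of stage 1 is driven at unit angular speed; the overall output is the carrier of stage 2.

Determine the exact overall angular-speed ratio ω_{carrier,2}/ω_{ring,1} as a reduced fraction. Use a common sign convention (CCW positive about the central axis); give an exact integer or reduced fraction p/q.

Stage 1: N_ring = 18 + 2·28 = 74
Stage 1: 18(ω_s−ω_c) = −74(ω_r−ω_c),  ω_s=0, ω_r=1
Stage 1: 18(0−ω_c) = −74(1−ω_c)  ⇒  92ω_c = 74  ⇒  ω_c = 37/46
  ⇒ ω_c¹/ω_r¹ = 37/46
Stage 2: N_ring = 33 + 2·15 = 63
Stage 2: 33(ω_s−ω_c) = −63(ω_r−ω_c),  ω_s=0, ω_r=1
Stage 2: 33(0−ω_c) = −63(1−ω_c)  ⇒  96ω_c = 63  ⇒  ω_c = 21/32
  ⇒ ω_c²/ω_r² = 21/32
Coupling ω_r² = ω_c¹ ⇒ overall = 37/46 × 21/32 = 777/1472

777/1472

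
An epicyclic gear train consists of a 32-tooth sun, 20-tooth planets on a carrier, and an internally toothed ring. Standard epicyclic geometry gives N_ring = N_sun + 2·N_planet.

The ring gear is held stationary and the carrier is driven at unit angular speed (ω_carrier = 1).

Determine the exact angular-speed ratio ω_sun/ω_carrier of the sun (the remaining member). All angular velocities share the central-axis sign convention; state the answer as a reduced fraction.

13/4

N_ring = 32 + 2·20 = 72
32(ω_s−ω_c) = −72(ω_r−ω_c),  ω_r=0, ω_c=1
ω_s = 1 − (72/32)(0−1) = 13/4
ω_s/ω_c = 13/4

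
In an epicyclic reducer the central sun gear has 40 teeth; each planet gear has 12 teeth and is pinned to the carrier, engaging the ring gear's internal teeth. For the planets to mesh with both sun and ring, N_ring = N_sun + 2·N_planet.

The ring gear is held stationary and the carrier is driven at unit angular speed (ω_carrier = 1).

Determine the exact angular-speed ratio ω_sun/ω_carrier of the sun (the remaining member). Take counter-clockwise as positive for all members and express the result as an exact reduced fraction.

N_ring = 40 + 2·12 = 64
40(ω_s−ω_c) = −64(ω_r−ω_c),  ω_r=0, ω_c=1
ω_s = 1 − (64/40)(0−1) = 13/5
ω_s/ω_c = 13/5

13/5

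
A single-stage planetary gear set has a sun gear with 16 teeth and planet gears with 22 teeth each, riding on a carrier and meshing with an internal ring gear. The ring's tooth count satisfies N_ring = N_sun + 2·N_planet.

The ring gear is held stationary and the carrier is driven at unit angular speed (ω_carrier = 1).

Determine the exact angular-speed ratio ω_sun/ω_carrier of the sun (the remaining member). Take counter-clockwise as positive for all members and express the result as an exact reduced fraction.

19/4

N_ring = 16 + 2·22 = 60
16(ω_s−ω_c) = −60(ω_r−ω_c),  ω_r=0, ω_c=1
ω_s = 1 − (60/16)(0−1) = 19/4
ω_s/ω_c = 19/4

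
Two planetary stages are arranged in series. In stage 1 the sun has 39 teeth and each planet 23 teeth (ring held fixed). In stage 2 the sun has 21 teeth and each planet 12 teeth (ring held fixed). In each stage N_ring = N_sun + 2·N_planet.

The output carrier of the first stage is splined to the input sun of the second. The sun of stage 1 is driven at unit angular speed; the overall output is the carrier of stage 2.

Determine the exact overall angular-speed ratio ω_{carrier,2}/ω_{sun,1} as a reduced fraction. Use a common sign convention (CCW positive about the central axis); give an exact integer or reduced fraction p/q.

273/2728

Stage 1: N_ring = 39 + 2·23 = 85
Stage 1: 39(ω_s−ω_c) = −85(ω_r−ω_c),  ω_r=0, ω_s=1
Stage 1: 39(1−ω_c) = −85(0−ω_c)  ⇒  124ω_c = 39  ⇒  ω_c = 39/124
  ⇒ ω_c¹/ω_s¹ = 39/124
Stage 2: N_ring = 21 + 2·12 = 45
Stage 2: 21(ω_s−ω_c) = −45(ω_r−ω_c),  ω_r=0, ω_s=1
Stage 2: 21(1−ω_c) = −45(0−ω_c)  ⇒  66ω_c = 21  ⇒  ω_c = 7/22
  ⇒ ω_c²/ω_s² = 7/22
Coupling ω_s² = ω_c¹ ⇒ overall = 39/124 × 7/22 = 273/2728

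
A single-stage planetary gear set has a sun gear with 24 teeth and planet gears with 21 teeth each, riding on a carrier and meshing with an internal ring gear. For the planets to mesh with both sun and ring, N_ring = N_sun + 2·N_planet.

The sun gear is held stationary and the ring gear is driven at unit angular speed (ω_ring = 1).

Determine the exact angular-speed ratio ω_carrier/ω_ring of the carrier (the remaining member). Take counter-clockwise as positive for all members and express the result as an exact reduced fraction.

N_ring = 24 + 2·21 = 66
24(ω_s−ω_c) = −66(ω_r−ω_c),  ω_s=0, ω_r=1
24(0−ω_c) = −66(1−ω_c)  ⇒  90ω_c = 66  ⇒  ω_c = 11/15
ω_c/ω_r = 11/15

11/15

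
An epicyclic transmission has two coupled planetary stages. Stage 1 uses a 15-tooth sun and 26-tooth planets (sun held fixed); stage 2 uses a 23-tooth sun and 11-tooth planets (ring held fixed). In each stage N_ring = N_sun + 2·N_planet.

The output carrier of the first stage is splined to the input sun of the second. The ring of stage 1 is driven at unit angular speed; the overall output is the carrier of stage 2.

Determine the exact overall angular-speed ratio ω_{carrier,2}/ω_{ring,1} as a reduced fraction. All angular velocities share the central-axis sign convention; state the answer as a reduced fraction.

Stage 1: N_ring = 15 + 2·26 = 67
Stage 1: 15(ω_s−ω_c) = −67(ω_r−ω_c),  ω_s=0, ω_r=1
Stage 1: 15(0−ω_c) = −67(1−ω_c)  ⇒  82ω_c = 67  ⇒  ω_c = 67/82
  ⇒ ω_c¹/ω_r¹ = 67/82
Stage 2: N_ring = 23 + 2·11 = 45
Stage 2: 23(ω_s−ω_c) = −45(ω_r−ω_c),  ω_r=0, ω_s=1
Stage 2: 23(1−ω_c) = −45(0−ω_c)  ⇒  68ω_c = 23  ⇒  ω_c = 23/68
  ⇒ ω_c²/ω_s² = 23/68
Coupling ω_s² = ω_c¹ ⇒ overall = 67/82 × 23/68 = 1541/5576

1541/5576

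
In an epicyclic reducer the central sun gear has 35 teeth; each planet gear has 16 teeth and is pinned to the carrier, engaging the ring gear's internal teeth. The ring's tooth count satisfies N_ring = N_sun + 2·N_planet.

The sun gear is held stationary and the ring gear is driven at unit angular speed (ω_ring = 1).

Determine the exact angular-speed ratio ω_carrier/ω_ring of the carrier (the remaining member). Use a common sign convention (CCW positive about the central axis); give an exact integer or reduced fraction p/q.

67/102

N_ring = 35 + 2·16 = 67
35(ω_s−ω_c) = −67(ω_r−ω_c),  ω_s=0, ω_r=1
35(0−ω_c) = −67(1−ω_c)  ⇒  102ω_c = 67  ⇒  ω_c = 67/102
ω_c/ω_r = 67/102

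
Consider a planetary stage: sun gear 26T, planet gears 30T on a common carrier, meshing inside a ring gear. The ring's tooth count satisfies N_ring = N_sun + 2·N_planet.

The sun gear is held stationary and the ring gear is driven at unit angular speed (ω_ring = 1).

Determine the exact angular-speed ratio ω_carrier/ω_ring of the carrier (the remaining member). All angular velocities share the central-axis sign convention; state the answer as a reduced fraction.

N_ring = 26 + 2·30 = 86
26(ω_s−ω_c) = −86(ω_r−ω_c),  ω_s=0, ω_r=1
26(0−ω_c) = −86(1−ω_c)  ⇒  112ω_c = 86  ⇒  ω_c = 43/56
ω_c/ω_r = 43/56

43/56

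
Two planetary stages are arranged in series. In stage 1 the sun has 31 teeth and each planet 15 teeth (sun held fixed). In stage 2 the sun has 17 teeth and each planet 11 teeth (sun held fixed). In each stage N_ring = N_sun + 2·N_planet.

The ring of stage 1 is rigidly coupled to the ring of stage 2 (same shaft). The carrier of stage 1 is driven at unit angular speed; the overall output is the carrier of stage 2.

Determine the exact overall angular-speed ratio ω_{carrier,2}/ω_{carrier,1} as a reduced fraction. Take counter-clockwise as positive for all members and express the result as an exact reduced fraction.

Stage 1: N_ring = 31 + 2·15 = 61
Stage 1: 31(ω_s−ω_c) = −61(ω_r−ω_c),  ω_s=0, ω_c=1
Stage 1: ω_r = 1 − (31/61)(0−1) = 92/61
  ⇒ ω_r¹/ω_c¹ = 92/61
Stage 2: N_ring = 17 + 2·11 = 39
Stage 2: 17(ω_s−ω_c) = −39(ω_r−ω_c),  ω_s=0, ω_r=1
Stage 2: 17(0−ω_c) = −39(1−ω_c)  ⇒  56ω_c = 39  ⇒  ω_c = 39/56
  ⇒ ω_c²/ω_r² = 39/56
Coupling ω_r² = ω_r¹ ⇒ overall = 92/61 × 39/56 = 897/854

897/854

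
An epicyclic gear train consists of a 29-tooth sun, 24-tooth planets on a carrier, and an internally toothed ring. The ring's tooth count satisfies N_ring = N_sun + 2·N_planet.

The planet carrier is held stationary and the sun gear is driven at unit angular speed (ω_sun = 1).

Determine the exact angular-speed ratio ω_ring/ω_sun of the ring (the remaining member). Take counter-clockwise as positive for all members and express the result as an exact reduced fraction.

-29/77

N_ring = 29 + 2·24 = 77
29(ω_s−ω_c) = −77(ω_r−ω_c),  ω_c=0, ω_s=1
ω_r = 0 − (29/77)(1−0) = -29/77
ω_r/ω_s = -29/77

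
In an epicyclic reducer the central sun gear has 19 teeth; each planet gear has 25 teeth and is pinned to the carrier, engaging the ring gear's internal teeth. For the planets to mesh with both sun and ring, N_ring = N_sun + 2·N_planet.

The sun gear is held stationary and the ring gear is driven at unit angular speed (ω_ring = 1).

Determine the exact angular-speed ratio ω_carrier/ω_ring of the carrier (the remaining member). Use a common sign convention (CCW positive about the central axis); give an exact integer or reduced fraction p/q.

N_ring = 19 + 2·25 = 69
19(ω_s−ω_c) = −69(ω_r−ω_c),  ω_s=0, ω_r=1
19(0−ω_c) = −69(1−ω_c)  ⇒  88ω_c = 69  ⇒  ω_c = 69/88
ω_c/ω_r = 69/88

69/88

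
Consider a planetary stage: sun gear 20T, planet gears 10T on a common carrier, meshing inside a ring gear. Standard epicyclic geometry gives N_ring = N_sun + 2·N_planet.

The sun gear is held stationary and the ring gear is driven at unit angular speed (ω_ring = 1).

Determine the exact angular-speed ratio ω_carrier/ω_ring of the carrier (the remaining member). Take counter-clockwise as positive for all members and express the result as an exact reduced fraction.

N_ring = 20 + 2·10 = 40
20(ω_s−ω_c) = −40(ω_r−ω_c),  ω_s=0, ω_r=1
20(0−ω_c) = −40(1−ω_c)  ⇒  60ω_c = 40  ⇒  ω_c = 2/3
ω_c/ω_r = 2/3

2/3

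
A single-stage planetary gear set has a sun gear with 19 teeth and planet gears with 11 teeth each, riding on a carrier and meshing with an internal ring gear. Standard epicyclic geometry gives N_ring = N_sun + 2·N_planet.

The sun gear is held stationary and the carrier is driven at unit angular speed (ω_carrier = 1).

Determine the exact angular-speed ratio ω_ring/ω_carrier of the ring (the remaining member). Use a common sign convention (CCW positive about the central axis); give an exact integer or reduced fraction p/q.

60/41

N_ring = 19 + 2·11 = 41
19(ω_s−ω_c) = −41(ω_r−ω_c),  ω_s=0, ω_c=1
ω_r = 1 − (19/41)(0−1) = 60/41
ω_r/ω_c = 60/41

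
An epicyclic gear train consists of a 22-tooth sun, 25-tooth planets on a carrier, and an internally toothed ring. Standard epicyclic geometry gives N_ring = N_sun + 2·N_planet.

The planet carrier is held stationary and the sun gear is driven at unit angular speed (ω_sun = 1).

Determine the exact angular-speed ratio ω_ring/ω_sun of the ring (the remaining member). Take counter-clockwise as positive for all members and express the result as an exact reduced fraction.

-11/36

N_ring = 22 + 2·25 = 72
22(ω_s−ω_c) = −72(ω_r−ω_c),  ω_c=0, ω_s=1
ω_r = 0 − (22/72)(1−0) = -11/36
ω_r/ω_s = -11/36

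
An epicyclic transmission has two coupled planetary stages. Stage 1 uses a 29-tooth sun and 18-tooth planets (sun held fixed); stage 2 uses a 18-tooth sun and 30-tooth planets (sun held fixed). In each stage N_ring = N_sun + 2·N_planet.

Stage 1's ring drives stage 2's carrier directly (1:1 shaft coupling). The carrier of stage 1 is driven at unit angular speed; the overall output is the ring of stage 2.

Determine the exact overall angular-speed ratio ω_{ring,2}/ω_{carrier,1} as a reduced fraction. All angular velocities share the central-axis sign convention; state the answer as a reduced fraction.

Stage 1: N_ring = 29 + 2·18 = 65
Stage 1: 29(ω_s−ω_c) = −65(ω_r−ω_c),  ω_s=0, ω_c=1
Stage 1: ω_r = 1 − (29/65)(0−1) = 94/65
  ⇒ ω_r¹/ω_c¹ = 94/65
Stage 2: N_ring = 18 + 2·30 = 78
Stage 2: 18(ω_s−ω_c) = −78(ω_r−ω_c),  ω_s=0, ω_c=1
Stage 2: ω_r = 1 − (18/78)(0−1) = 16/13
  ⇒ ω_r²/ω_c² = 16/13
Coupling ω_c² = ω_r¹ ⇒ overall = 94/65 × 16/13 = 1504/845

1504/845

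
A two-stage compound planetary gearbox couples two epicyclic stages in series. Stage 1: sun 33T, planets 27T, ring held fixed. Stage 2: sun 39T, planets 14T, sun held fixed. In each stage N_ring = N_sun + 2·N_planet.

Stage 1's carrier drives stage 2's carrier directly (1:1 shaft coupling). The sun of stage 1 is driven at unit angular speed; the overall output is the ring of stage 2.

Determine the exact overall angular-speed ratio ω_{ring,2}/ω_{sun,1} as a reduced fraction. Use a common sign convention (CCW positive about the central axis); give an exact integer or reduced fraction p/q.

Stage 1: N_ring = 33 + 2·27 = 87
Stage 1: 33(ω_s−ω_c) = −87(ω_r−ω_c),  ω_r=0, ω_s=1
Stage 1: 33(1−ω_c) = −87(0−ω_c)  ⇒  120ω_c = 33  ⇒  ω_c = 11/40
  ⇒ ω_c¹/ω_s¹ = 11/40
Stage 2: N_ring = 39 + 2·14 = 67
Stage 2: 39(ω_s−ω_c) = −67(ω_r−ω_c),  ω_s=0, ω_c=1
Stage 2: ω_r = 1 − (39/67)(0−1) = 106/67
  ⇒ ω_r²/ω_c² = 106/67
Coupling ω_c² = ω_c¹ ⇒ overall = 11/40 × 106/67 = 583/1340

583/1340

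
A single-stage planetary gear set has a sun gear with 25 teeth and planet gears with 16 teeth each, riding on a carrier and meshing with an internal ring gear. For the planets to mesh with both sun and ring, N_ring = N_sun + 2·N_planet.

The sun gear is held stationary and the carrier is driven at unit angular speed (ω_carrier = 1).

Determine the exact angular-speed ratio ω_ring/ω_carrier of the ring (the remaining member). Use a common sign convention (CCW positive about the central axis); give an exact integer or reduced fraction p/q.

N_ring = 25 + 2·16 = 57
25(ω_s−ω_c) = −57(ω_r−ω_c),  ω_s=0, ω_c=1
ω_r = 1 − (25/57)(0−1) = 82/57
ω_r/ω_c = 82/57

82/57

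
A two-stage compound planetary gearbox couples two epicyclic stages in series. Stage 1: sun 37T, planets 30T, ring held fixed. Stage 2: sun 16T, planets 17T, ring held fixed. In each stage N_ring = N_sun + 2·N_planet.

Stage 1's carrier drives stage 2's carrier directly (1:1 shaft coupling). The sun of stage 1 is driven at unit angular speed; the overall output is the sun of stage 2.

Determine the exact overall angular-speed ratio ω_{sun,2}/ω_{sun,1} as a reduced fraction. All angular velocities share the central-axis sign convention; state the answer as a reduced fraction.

Stage 1: N_ring = 37 + 2·30 = 97
Stage 1: 37(ω_s−ω_c) = −97(ω_r−ω_c),  ω_r=0, ω_s=1
Stage 1: 37(1−ω_c) = −97(0−ω_c)  ⇒  134ω_c = 37  ⇒  ω_c = 37/134
  ⇒ ω_c¹/ω_s¹ = 37/134
Stage 2: N_ring = 16 + 2·17 = 50
Stage 2: 16(ω_s−ω_c) = −50(ω_r−ω_c),  ω_r=0, ω_c=1
Stage 2: ω_s = 1 − (50/16)(0−1) = 33/8
  ⇒ ω_s²/ω_c² = 33/8
Coupling ω_c² = ω_c¹ ⇒ overall = 37/134 × 33/8 = 1221/1072

1221/1072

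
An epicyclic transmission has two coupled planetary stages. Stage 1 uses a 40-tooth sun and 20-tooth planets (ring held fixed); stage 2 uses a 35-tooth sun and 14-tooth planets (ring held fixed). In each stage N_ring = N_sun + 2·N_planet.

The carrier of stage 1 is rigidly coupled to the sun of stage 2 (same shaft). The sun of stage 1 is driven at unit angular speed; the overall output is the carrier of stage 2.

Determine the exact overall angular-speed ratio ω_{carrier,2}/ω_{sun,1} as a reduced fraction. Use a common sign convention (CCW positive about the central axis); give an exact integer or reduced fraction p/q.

Stage 1: N_ring = 40 + 2·20 = 80
Stage 1: 40(ω_s−ω_c) = −80(ω_r−ω_c),  ω_r=0, ω_s=1
Stage 1: 40(1−ω_c) = −80(0−ω_c)  ⇒  120ω_c = 40  ⇒  ω_c = 1/3
  ⇒ ω_c¹/ω_s¹ = 1/3
Stage 2: N_ring = 35 + 2·14 = 63
Stage 2: 35(ω_s−ω_c) = −63(ω_r−ω_c),  ω_r=0, ω_s=1
Stage 2: 35(1−ω_c) = −63(0−ω_c)  ⇒  98ω_c = 35  ⇒  ω_c = 5/14
  ⇒ ω_c²/ω_s² = 5/14
Coupling ω_s² = ω_c¹ ⇒ overall = 1/3 × 5/14 = 5/42

5/42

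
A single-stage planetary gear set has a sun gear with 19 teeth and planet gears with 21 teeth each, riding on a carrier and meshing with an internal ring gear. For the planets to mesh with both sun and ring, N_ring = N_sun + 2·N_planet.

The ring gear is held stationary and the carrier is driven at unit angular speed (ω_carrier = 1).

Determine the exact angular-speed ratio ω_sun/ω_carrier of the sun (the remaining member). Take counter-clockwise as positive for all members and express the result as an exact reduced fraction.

N_ring = 19 + 2·21 = 61
19(ω_s−ω_c) = −61(ω_r−ω_c),  ω_r=0, ω_c=1
ω_s = 1 − (61/19)(0−1) = 80/19
ω_s/ω_c = 80/19

80/19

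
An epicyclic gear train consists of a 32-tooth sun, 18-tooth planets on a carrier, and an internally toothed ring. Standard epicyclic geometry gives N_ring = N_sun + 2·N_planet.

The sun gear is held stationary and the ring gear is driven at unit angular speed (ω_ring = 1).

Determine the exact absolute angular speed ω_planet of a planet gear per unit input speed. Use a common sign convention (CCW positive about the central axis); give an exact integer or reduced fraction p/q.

17/9

N_ring = 32 + 2·18 = 68
32(ω_s−ω_c) = −68(ω_r−ω_c),  ω_s=0, ω_r=1
32(0−ω_c) = −68(1−ω_c)  ⇒  100ω_c = 68  ⇒  ω_c = 17/25
sun–planet: 32·(0−17/25) = −18·(ω_p−ω_c)  ⇒  ω_p−ω_c = −(32/18)·(-17/25) = 272/225
ω_p = 17/25 + 272/225 = 17/9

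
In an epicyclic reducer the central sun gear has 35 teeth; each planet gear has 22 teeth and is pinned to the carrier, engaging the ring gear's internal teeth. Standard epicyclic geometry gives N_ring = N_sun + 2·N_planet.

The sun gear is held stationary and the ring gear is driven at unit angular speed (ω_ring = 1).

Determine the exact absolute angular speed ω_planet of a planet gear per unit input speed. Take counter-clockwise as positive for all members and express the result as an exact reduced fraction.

N_ring = 35 + 2·22 = 79
35(ω_s−ω_c) = −79(ω_r−ω_c),  ω_s=0, ω_r=1
35(0−ω_c) = −79(1−ω_c)  ⇒  114ω_c = 79  ⇒  ω_c = 79/114
sun–planet: 35·(0−79/114) = −22·(ω_p−ω_c)  ⇒  ω_p−ω_c = −(35/22)·(-79/114) = 2765/2508
ω_p = 79/114 + 2765/2508 = 79/44

79/44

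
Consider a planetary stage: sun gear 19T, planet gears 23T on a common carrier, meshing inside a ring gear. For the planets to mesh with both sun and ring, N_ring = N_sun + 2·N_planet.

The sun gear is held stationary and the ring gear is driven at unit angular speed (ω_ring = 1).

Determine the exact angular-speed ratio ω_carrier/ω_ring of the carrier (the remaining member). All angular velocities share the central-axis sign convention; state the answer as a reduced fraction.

N_ring = 19 + 2·23 = 65
19(ω_s−ω_c) = −65(ω_r−ω_c),  ω_s=0, ω_r=1
19(0−ω_c) = −65(1−ω_c)  ⇒  84ω_c = 65  ⇒  ω_c = 65/84
ω_c/ω_r = 65/84

65/84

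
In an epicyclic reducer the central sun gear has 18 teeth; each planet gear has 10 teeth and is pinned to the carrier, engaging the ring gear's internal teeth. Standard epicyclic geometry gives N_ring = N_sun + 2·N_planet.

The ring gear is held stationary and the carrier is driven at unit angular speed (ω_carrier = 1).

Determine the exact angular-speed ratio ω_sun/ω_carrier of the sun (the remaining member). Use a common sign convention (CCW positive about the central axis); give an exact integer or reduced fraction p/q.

28/9

N_ring = 18 + 2·10 = 38
18(ω_s−ω_c) = −38(ω_r−ω_c),  ω_r=0, ω_c=1
ω_s = 1 − (38/18)(0−1) = 28/9
ω_s/ω_c = 28/9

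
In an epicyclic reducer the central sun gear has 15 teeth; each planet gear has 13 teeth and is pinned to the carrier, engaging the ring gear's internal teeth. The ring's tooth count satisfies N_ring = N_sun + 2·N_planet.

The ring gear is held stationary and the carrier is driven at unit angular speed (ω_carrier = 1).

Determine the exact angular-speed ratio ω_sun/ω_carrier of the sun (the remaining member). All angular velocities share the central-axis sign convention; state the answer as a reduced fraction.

56/15

N_ring = 15 + 2·13 = 41
15(ω_s−ω_c) = −41(ω_r−ω_c),  ω_r=0, ω_c=1
ω_s = 1 − (41/15)(0−1) = 56/15
ω_s/ω_c = 56/15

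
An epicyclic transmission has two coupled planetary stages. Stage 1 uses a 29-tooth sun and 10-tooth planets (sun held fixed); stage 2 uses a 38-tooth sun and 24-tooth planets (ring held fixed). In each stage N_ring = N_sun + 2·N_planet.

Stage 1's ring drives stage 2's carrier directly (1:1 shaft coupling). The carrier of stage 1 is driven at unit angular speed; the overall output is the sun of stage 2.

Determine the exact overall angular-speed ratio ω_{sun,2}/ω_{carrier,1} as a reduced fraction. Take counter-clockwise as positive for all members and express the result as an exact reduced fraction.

Stage 1: N_ring = 29 + 2·10 = 49
Stage 1: 29(ω_s−ω_c) = −49(ω_r−ω_c),  ω_s=0, ω_c=1
Stage 1: ω_r = 1 − (29/49)(0−1) = 78/49
  ⇒ ω_r¹/ω_c¹ = 78/49
Stage 2: N_ring = 38 + 2·24 = 86
Stage 2: 38(ω_s−ω_c) = −86(ω_r−ω_c),  ω_r=0, ω_c=1
Stage 2: ω_s = 1 − (86/38)(0−1) = 62/19
  ⇒ ω_s²/ω_c² = 62/19
Coupling ω_c² = ω_r¹ ⇒ overall = 78/49 × 62/19 = 4836/931

4836/931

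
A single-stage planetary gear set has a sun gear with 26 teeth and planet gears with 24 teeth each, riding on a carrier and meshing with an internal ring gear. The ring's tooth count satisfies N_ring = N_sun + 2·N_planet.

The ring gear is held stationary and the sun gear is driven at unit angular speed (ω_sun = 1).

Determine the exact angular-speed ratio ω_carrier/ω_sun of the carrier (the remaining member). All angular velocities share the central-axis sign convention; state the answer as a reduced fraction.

N_ring = 26 + 2·24 = 74
26(ω_s−ω_c) = −74(ω_r−ω_c),  ω_r=0, ω_s=1
26(1−ω_c) = −74(0−ω_c)  ⇒  100ω_c = 26  ⇒  ω_c = 13/50
ω_c/ω_s = 13/50

13/50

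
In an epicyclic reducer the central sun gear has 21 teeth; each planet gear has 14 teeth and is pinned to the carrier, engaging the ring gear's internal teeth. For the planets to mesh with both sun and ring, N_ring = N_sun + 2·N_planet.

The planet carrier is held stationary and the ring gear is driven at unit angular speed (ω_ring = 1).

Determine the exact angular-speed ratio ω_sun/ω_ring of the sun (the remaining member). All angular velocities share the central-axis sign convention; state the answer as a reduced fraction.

N_ring = 21 + 2·14 = 49
21(ω_s−ω_c) = −49(ω_r−ω_c),  ω_c=0, ω_r=1
ω_s = 0 − (49/21)(1−0) = -7/3
ω_s/ω_r = -7/3

-7/3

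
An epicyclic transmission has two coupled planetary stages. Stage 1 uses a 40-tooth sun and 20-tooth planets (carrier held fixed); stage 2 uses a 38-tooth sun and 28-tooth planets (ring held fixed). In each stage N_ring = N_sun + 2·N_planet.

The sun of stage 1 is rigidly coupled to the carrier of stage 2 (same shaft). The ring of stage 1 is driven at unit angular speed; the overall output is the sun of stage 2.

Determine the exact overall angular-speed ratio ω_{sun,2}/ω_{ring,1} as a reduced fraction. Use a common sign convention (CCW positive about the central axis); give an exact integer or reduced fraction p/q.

-132/19

Stage 1: N_ring = 40 + 2·20 = 80
Stage 1: 40(ω_s−ω_c) = −80(ω_r−ω_c),  ω_c=0, ω_r=1
Stage 1: ω_s = 0 − (80/40)(1−0) = -2
  ⇒ ω_s¹/ω_r¹ = -2
Stage 2: N_ring = 38 + 2·28 = 94
Stage 2: 38(ω_s−ω_c) = −94(ω_r−ω_c),  ω_r=0, ω_c=1
Stage 2: ω_s = 1 − (94/38)(0−1) = 66/19
  ⇒ ω_s²/ω_c² = 66/19
Coupling ω_c² = ω_s¹ ⇒ overall = -2 × 66/19 = -132/19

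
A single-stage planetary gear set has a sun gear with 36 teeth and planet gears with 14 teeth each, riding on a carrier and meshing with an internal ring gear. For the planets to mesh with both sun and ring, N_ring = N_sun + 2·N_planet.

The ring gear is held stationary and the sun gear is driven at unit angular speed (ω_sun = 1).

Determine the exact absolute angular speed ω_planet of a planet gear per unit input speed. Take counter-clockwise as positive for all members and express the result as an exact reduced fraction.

-9/7

N_ring = 36 + 2·14 = 64
36(ω_s−ω_c) = −64(ω_r−ω_c),  ω_r=0, ω_s=1
36(1−ω_c) = −64(0−ω_c)  ⇒  100ω_c = 36  ⇒  ω_c = 9/25
sun–planet: 36·(1−9/25) = −14·(ω_p−ω_c)  ⇒  ω_p−ω_c = −(36/14)·(16/25) = -288/175
ω_p = 9/25 − 288/175 = -9/7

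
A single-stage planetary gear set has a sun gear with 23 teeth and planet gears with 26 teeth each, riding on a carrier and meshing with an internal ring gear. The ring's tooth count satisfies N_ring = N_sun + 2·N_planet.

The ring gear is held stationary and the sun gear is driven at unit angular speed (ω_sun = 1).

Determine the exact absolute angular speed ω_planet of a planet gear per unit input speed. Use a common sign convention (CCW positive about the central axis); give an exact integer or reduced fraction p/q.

N_ring = 23 + 2·26 = 75
23(ω_s−ω_c) = −75(ω_r−ω_c),  ω_r=0, ω_s=1
23(1−ω_c) = −75(0−ω_c)  ⇒  98ω_c = 23  ⇒  ω_c = 23/98
sun–planet: 23·(1−23/98) = −26·(ω_p−ω_c)  ⇒  ω_p−ω_c = −(23/26)·(75/98) = -1725/2548
ω_p = 23/98 − 1725/2548 = -23/52

-23/52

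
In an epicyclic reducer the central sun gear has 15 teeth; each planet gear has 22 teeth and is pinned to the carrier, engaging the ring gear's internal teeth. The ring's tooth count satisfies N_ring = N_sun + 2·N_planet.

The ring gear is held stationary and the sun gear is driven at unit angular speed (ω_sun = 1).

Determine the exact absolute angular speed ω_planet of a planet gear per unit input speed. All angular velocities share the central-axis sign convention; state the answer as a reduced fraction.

-15/44

N_ring = 15 + 2·22 = 59
15(ω_s−ω_c) = −59(ω_r−ω_c),  ω_r=0, ω_s=1
15(1−ω_c) = −59(0−ω_c)  ⇒  74ω_c = 15  ⇒  ω_c = 15/74
sun–planet: 15·(1−15/74) = −22·(ω_p−ω_c)  ⇒  ω_p−ω_c = −(15/22)·(59/74) = -885/1628
ω_p = 15/74 − 885/1628 = -15/44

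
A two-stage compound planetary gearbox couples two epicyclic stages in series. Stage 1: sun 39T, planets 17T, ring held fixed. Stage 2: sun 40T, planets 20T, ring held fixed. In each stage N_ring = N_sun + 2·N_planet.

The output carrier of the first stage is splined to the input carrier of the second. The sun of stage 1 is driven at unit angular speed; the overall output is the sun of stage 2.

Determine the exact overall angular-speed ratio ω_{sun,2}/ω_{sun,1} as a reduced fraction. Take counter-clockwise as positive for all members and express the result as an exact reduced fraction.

Stage 1: N_ring = 39 + 2·17 = 73
Stage 1: 39(ω_s−ω_c) = −73(ω_r−ω_c),  ω_r=0, ω_s=1
Stage 1: 39(1−ω_c) = −73(0−ω_c)  ⇒  112ω_c = 39  ⇒  ω_c = 39/112
  ⇒ ω_c¹/ω_s¹ = 39/112
Stage 2: N_ring = 40 + 2·20 = 80
Stage 2: 40(ω_s−ω_c) = −80(ω_r−ω_c),  ω_r=0, ω_c=1
Stage 2: ω_s = 1 − (80/40)(0−1) = 3
  ⇒ ω_s²/ω_c² = 3
Coupling ω_c² = ω_c¹ ⇒ overall = 39/112 × 3 = 117/112

117/112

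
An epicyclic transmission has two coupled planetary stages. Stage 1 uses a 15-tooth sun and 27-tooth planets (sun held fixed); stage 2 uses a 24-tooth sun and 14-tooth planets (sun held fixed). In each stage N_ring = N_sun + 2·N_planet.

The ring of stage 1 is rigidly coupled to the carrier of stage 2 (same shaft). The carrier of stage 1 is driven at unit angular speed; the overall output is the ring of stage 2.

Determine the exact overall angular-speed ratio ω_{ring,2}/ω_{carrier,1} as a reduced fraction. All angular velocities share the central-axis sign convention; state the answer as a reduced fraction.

Stage 1: N_ring = 15 + 2·27 = 69
Stage 1: 15(ω_s−ω_c) = −69(ω_r−ω_c),  ω_s=0, ω_c=1
Stage 1: ω_r = 1 − (15/69)(0−1) = 28/23
  ⇒ ω_r¹/ω_c¹ = 28/23
Stage 2: N_ring = 24 + 2·14 = 52
Stage 2: 24(ω_s−ω_c) = −52(ω_r−ω_c),  ω_s=0, ω_c=1
Stage 2: ω_r = 1 − (24/52)(0−1) = 19/13
  ⇒ ω_r²/ω_c² = 19/13
Coupling ω_c² = ω_r¹ ⇒ overall = 28/23 × 19/13 = 532/299

532/299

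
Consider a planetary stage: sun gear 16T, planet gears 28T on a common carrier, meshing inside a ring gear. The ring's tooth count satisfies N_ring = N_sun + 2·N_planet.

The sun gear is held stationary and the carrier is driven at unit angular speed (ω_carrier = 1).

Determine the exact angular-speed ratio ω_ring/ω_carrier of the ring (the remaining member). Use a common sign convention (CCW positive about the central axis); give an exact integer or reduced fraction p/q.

N_ring = 16 + 2·28 = 72
16(ω_s−ω_c) = −72(ω_r−ω_c),  ω_s=0, ω_c=1
ω_r = 1 − (16/72)(0−1) = 11/9
ω_r/ω_c = 11/9

11/9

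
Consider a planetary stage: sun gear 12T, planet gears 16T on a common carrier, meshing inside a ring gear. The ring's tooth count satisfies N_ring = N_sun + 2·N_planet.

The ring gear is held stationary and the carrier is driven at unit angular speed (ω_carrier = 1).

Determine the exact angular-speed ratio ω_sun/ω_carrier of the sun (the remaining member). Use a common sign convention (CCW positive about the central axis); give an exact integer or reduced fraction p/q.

14/3

N_ring = 12 + 2·16 = 44
12(ω_s−ω_c) = −44(ω_r−ω_c),  ω_r=0, ω_c=1
ω_s = 1 − (44/12)(0−1) = 14/3
ω_s/ω_c = 14/3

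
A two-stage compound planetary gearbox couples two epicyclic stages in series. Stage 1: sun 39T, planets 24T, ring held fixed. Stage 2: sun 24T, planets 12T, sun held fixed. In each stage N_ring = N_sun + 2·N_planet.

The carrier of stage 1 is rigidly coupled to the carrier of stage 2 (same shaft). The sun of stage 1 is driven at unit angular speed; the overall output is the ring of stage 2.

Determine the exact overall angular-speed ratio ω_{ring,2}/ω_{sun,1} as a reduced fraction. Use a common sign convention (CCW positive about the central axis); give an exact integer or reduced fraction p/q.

13/28

Stage 1: N_ring = 39 + 2·24 = 87
Stage 1: 39(ω_s−ω_c) = −87(ω_r−ω_c),  ω_r=0, ω_s=1
Stage 1: 39(1−ω_c) = −87(0−ω_c)  ⇒  126ω_c = 39  ⇒  ω_c = 13/42
  ⇒ ω_c¹/ω_s¹ = 13/42
Stage 2: N_ring = 24 + 2·12 = 48
Stage 2: 24(ω_s−ω_c) = −48(ω_r−ω_c),  ω_s=0, ω_c=1
Stage 2: ω_r = 1 − (24/48)(0−1) = 3/2
  ⇒ ω_r²/ω_c² = 3/2
Coupling ω_c² = ω_c¹ ⇒ overall = 13/42 × 3/2 = 13/28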